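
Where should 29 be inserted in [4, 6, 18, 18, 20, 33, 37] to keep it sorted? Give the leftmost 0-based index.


List is sorted: [4, 6, 18, 18, 20, 33, 37]
We need the leftmost position where 29 can be inserted, i.e. the first index whose element is >= 29 (or the end of the list if none is).
Binary search with low=0, high=7 (0-based indices):
  low=0, high=7, mid=3: a[3]=18 < 29, so low = 4
  low=4, high=7, mid=5: a[5]=33 >= 29, so high = 5
  low=4, high=5, mid=4: a[4]=20 < 29, so low = 5
Now low = high = 5, so the insertion index is 5.
Final answer: 5


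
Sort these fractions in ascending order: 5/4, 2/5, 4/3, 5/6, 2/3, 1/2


Convert to decimal for comparison:
  5/4 = 1.25
  2/5 = 0.4
  4/3 = 1.3333
  5/6 = 0.8333
  2/3 = 0.6667
  1/2 = 0.5
Decimals in increasing order: 0.4 < 0.5 < 0.6667 < 0.8333 < 1.25 < 1.3333
Writing each back as its fraction gives the sorted order.
Final answer: 2/5, 1/2, 2/3, 5/6, 5/4, 4/3


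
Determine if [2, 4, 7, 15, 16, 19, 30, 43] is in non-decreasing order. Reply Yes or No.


Check consecutive pairs:
  2 <= 4? True
  4 <= 7? True
  7 <= 15? True
  15 <= 16? True
  16 <= 19? True
  19 <= 30? True
  30 <= 43? True
Every consecutive pair is in order, so the list is non-decreasing.
Final answer: Yes


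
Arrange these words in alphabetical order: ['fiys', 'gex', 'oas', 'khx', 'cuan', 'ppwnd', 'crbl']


Compare strings character by character (the first differing letter decides):
  'crbl' < 'cuan' since 'r' < 'u' at position 2
  'cuan' < 'fiys' since 'c' < 'f' at position 1
  'fiys' < 'gex' since 'f' < 'g' at position 1
  'gex' < 'khx' since 'g' < 'k' at position 1
  'khx' < 'oas' since 'k' < 'o' at position 1
  'oas' < 'ppwnd' since 'o' < 'p' at position 1
Chaining these comparisons gives the alphabetical order.
Final answer: ['crbl', 'cuan', 'fiys', 'gex', 'khx', 'oas', 'ppwnd']


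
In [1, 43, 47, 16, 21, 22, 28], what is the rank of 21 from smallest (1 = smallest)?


Sort ascending: [1, 16, 21, 22, 28, 43, 47]
Find 21 in the sorted list.
21 is at position 3 (1-indexed).
Final answer: 3


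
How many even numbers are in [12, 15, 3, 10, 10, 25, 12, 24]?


Check each element:
  12 is even
  15 is odd
  3 is odd
  10 is even
  10 is even
  25 is odd
  12 is even
  24 is even
Evens: [12, 10, 10, 12, 24]
Count of evens = 5
Final answer: 5


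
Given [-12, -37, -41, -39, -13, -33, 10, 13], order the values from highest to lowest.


Original list: [-12, -37, -41, -39, -13, -33, 10, 13]
Repeatedly take the largest remaining element:
  Remaining [-12, -37, -41, -39, -13, -33, 10, 13] -> largest is 13
  Remaining [-12, -37, -41, -39, -13, -33, 10] -> largest is 10
  Remaining [-12, -37, -41, -39, -13, -33] -> largest is -12
  Remaining [-37, -41, -39, -13, -33] -> largest is -13
  Remaining [-37, -41, -39, -33] -> largest is -33
  Remaining [-37, -41, -39] -> largest is -37
  Remaining [-41, -39] -> largest is -39
  Remaining [-41] -> largest is -41
Collecting the picks in order gives the descending list.
Final answer: [13, 10, -12, -13, -33, -37, -39, -41]


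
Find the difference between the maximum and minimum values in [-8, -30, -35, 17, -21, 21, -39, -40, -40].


Maximum value: 21
Minimum value: -40
Range = 21 - (-40) = 61
Final answer: 61


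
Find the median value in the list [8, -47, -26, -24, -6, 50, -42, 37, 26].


First, sort the list: [-47, -42, -26, -24, -6, 8, 26, 37, 50]
The list has 9 elements (odd count).
The middle index is 4 (0-based), and the element there is -6.
Final answer: -6


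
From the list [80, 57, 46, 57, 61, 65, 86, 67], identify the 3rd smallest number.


Sort ascending: [46, 57, 57, 61, 65, 67, 80, 86]
The 3rd element (1-indexed) is at index 2.
Value = 57
Final answer: 57


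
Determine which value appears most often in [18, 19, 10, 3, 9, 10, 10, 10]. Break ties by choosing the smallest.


Count the frequency of each value:
  3 appears 1 time(s)
  9 appears 1 time(s)
  10 appears 4 time(s)
  18 appears 1 time(s)
  19 appears 1 time(s)
Maximum frequency is 4.
Only 10 reaches that frequency, so it is the mode.
Final answer: 10


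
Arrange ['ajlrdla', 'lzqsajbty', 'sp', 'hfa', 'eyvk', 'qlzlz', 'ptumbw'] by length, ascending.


Compute lengths:
  'ajlrdla' has length 7
  'lzqsajbty' has length 9
  'sp' has length 2
  'hfa' has length 3
  'eyvk' has length 4
  'qlzlz' has length 5
  'ptumbw' has length 6
Lengths in increasing order: 2 < 3 < 4 < 5 < 6 < 7 < 9
Listing the words in that order gives the answer.
Final answer: ['sp', 'hfa', 'eyvk', 'qlzlz', 'ptumbw', 'ajlrdla', 'lzqsajbty']


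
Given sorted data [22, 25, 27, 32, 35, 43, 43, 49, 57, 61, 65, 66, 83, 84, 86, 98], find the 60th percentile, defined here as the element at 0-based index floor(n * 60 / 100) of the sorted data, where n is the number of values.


The dataset has n = 16 elements.
Index = floor(16 * 60 / 100) = floor(960 / 100) = floor(9.6) = 9
Counting from index 0 in the sorted data, the element at index 9 is 61.
Final answer: 61


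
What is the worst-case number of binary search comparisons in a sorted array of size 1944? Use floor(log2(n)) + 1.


Binary search halves the search space each step.
Maximum comparisons = floor(log2(1944)) + 1
log2(1944) = 10.9248
floor(log2(1944)) = 10, so 10 + 1 = 11
Final answer: 11


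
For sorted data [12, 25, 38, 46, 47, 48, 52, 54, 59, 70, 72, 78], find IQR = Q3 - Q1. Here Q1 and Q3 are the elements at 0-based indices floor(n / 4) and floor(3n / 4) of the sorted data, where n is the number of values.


The data has n = 12 elements.
Q1 index = floor(12 / 4) = floor(3) = 3; Q3 index = floor(3 * 12 / 4) = floor(9) = 9
Q1 = element at index 3 = 46
Q3 = element at index 9 = 70
IQR = 70 - 46 = 24
Final answer: 24


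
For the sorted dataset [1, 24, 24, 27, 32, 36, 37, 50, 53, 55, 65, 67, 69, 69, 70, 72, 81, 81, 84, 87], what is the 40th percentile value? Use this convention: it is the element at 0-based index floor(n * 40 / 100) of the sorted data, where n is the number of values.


The dataset has n = 20 elements.
Index = floor(20 * 40 / 100) = floor(800 / 100) = floor(8) = 8
Counting from index 0 in the sorted data, the element at index 8 is 53.
Final answer: 53


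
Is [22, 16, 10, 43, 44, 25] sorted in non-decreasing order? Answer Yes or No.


Check consecutive pairs:
  22 <= 16? False
  16 <= 10? False
  10 <= 43? True
  43 <= 44? True
  44 <= 25? False
3 consecutive pair(s) are out of order, so the list is not sorted.
Final answer: No


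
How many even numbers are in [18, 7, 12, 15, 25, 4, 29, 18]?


Check each element:
  18 is even
  7 is odd
  12 is even
  15 is odd
  25 is odd
  4 is even
  29 is odd
  18 is even
Evens: [18, 12, 4, 18]
Count of evens = 4
Final answer: 4


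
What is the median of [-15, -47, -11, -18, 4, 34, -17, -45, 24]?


First, sort the list: [-47, -45, -18, -17, -15, -11, 4, 24, 34]
The list has 9 elements (odd count).
The middle index is 4 (0-based), and the element there is -15.
Final answer: -15


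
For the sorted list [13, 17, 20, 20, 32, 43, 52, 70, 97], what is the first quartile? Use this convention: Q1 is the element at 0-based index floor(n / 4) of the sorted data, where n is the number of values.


The list has n = 9 elements.
Q1 index = floor(9 / 4) = floor(2.25) = 2
Counting from index 0 in the sorted data, the element at index 2 is 20.
Final answer: 20


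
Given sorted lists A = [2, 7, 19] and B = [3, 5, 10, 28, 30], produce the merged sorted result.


List A: [2, 7, 19]
List B: [3, 5, 10, 28, 30]
Repeatedly compare the front elements and take the smaller:
  2 vs 3 -> take 2
  7 vs 3 -> take 3
  7 vs 5 -> take 5
  7 vs 10 -> take 7
  19 vs 10 -> take 10
  19 vs 28 -> take 19
  A is exhausted; append the rest of B: [28, 30]
Final answer: [2, 3, 5, 7, 10, 19, 28, 30]


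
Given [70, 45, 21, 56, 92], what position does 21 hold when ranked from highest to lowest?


Sort descending: [92, 70, 56, 45, 21]
Find 21 in the sorted list.
21 is at position 5.
Final answer: 5


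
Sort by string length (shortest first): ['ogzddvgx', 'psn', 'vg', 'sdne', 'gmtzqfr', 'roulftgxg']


Compute lengths:
  'ogzddvgx' has length 8
  'psn' has length 3
  'vg' has length 2
  'sdne' has length 4
  'gmtzqfr' has length 7
  'roulftgxg' has length 9
Lengths in increasing order: 2 < 3 < 4 < 7 < 8 < 9
Listing the words in that order gives the answer.
Final answer: ['vg', 'psn', 'sdne', 'gmtzqfr', 'ogzddvgx', 'roulftgxg']


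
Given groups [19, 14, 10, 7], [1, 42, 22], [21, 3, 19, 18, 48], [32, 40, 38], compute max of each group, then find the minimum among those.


Find max of each group:
  Group 1: [19, 14, 10, 7] -> max = 19
  Group 2: [1, 42, 22] -> max = 42
  Group 3: [21, 3, 19, 18, 48] -> max = 48
  Group 4: [32, 40, 38] -> max = 40
Maxes: [19, 42, 48, 40]
Minimum of maxes = 19
Final answer: 19


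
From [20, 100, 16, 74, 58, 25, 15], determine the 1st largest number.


Sort descending: [100, 74, 58, 25, 20, 16, 15]
The 1st element (1-indexed) is at index 0.
Value = 100
Final answer: 100


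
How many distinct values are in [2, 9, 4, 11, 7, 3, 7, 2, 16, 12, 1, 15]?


List all unique values:
Distinct values: [1, 2, 3, 4, 7, 9, 11, 12, 15, 16]
Count = 10
Final answer: 10


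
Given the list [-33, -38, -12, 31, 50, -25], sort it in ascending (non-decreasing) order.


Original list: [-33, -38, -12, 31, 50, -25]
Repeatedly take the smallest remaining element:
  Remaining [-33, -38, -12, 31, 50, -25] -> smallest is -38
  Remaining [-33, -12, 31, 50, -25] -> smallest is -33
  Remaining [-12, 31, 50, -25] -> smallest is -25
  Remaining [-12, 31, 50] -> smallest is -12
  Remaining [31, 50] -> smallest is 31
  Remaining [50] -> smallest is 50
Collecting the picks in order gives the sorted list.
Final answer: [-38, -33, -25, -12, 31, 50]


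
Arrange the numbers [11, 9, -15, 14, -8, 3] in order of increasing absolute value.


Compute absolute values:
  |11| = 11
  |9| = 9
  |-15| = 15
  |14| = 14
  |-8| = 8
  |3| = 3
Absolute values in increasing order: 3 < 8 < 9 < 11 < 14 < 15
Listing the original numbers in that order gives the answer.
Final answer: [3, -8, 9, 11, 14, -15]


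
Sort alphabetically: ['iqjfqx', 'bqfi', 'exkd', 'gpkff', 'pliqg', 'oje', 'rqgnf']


Compare strings character by character (the first differing letter decides):
  'bqfi' < 'exkd' since 'b' < 'e' at position 1
  'exkd' < 'gpkff' since 'e' < 'g' at position 1
  'gpkff' < 'iqjfqx' since 'g' < 'i' at position 1
  'iqjfqx' < 'oje' since 'i' < 'o' at position 1
  'oje' < 'pliqg' since 'o' < 'p' at position 1
  'pliqg' < 'rqgnf' since 'p' < 'r' at position 1
Chaining these comparisons gives the alphabetical order.
Final answer: ['bqfi', 'exkd', 'gpkff', 'iqjfqx', 'oje', 'pliqg', 'rqgnf']


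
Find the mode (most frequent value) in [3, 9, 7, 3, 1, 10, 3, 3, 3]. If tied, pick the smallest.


Count the frequency of each value:
  1 appears 1 time(s)
  3 appears 5 time(s)
  7 appears 1 time(s)
  9 appears 1 time(s)
  10 appears 1 time(s)
Maximum frequency is 5.
Only 3 reaches that frequency, so it is the mode.
Final answer: 3


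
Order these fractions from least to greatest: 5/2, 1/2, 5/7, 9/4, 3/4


Convert to decimal for comparison:
  5/2 = 2.5
  1/2 = 0.5
  5/7 = 0.7143
  9/4 = 2.25
  3/4 = 0.75
Decimals in increasing order: 0.5 < 0.7143 < 0.75 < 2.25 < 2.5
Writing each back as its fraction gives the sorted order.
Final answer: 1/2, 5/7, 3/4, 9/4, 5/2


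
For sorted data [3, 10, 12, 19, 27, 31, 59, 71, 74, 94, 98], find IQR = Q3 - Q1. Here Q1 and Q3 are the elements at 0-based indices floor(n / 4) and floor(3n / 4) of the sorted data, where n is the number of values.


The data has n = 11 elements.
Q1 index = floor(11 / 4) = floor(2.75) = 2; Q3 index = floor(3 * 11 / 4) = floor(8.25) = 8
Q1 = element at index 2 = 12
Q3 = element at index 8 = 74
IQR = 74 - 12 = 62
Final answer: 62


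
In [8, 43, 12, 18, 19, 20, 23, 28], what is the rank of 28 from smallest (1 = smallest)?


Sort ascending: [8, 12, 18, 19, 20, 23, 28, 43]
Find 28 in the sorted list.
28 is at position 7 (1-indexed).
Final answer: 7


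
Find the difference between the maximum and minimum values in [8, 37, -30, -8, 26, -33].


Maximum value: 37
Minimum value: -33
Range = 37 - (-33) = 70
Final answer: 70


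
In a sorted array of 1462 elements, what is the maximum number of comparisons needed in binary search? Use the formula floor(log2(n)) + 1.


Binary search halves the search space each step.
Maximum comparisons = floor(log2(1462)) + 1
log2(1462) = 10.5137
floor(log2(1462)) = 10, so 10 + 1 = 11
Final answer: 11


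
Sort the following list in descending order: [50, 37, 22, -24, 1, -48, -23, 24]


Original list: [50, 37, 22, -24, 1, -48, -23, 24]
Repeatedly take the largest remaining element:
  Remaining [50, 37, 22, -24, 1, -48, -23, 24] -> largest is 50
  Remaining [37, 22, -24, 1, -48, -23, 24] -> largest is 37
  Remaining [22, -24, 1, -48, -23, 24] -> largest is 24
  Remaining [22, -24, 1, -48, -23] -> largest is 22
  Remaining [-24, 1, -48, -23] -> largest is 1
  Remaining [-24, -48, -23] -> largest is -23
  Remaining [-24, -48] -> largest is -24
  Remaining [-48] -> largest is -48
Collecting the picks in order gives the descending list.
Final answer: [50, 37, 24, 22, 1, -23, -24, -48]


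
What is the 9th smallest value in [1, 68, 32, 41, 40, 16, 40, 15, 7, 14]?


Sort ascending: [1, 7, 14, 15, 16, 32, 40, 40, 41, 68]
The 9th element (1-indexed) is at index 8.
Value = 41
Final answer: 41


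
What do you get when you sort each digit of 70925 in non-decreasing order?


The number 70925 has digits: 7, 0, 9, 2, 5
Sorted: 0, 2, 5, 7, 9
Joining the sorted digits gives the result.
Final answer: 02579


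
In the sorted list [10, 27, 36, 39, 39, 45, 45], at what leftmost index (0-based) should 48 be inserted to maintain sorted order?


List is sorted: [10, 27, 36, 39, 39, 45, 45]
We need the leftmost position where 48 can be inserted, i.e. the first index whose element is >= 48 (or the end of the list if none is).
Binary search with low=0, high=7 (0-based indices):
  low=0, high=7, mid=3: a[3]=39 < 48, so low = 4
  low=4, high=7, mid=5: a[5]=45 < 48, so low = 6
  low=6, high=7, mid=6: a[6]=45 < 48, so low = 7
Now low = high = 7, so the insertion index is 7.
Final answer: 7


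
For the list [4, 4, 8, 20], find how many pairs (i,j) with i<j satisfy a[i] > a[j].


For each element, count the later elements that are smaller than it:
  4 (index 0): smaller elements after it = [] -> 0
  4 (index 1): smaller elements after it = [] -> 0
  8 (index 2): smaller elements after it = [] -> 0
Total inversions = 0 + 0 + 0 = 0
Final answer: 0


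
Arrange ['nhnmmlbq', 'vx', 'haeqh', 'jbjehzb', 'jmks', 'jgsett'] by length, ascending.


Compute lengths:
  'nhnmmlbq' has length 8
  'vx' has length 2
  'haeqh' has length 5
  'jbjehzb' has length 7
  'jmks' has length 4
  'jgsett' has length 6
Lengths in increasing order: 2 < 4 < 5 < 6 < 7 < 8
Listing the words in that order gives the answer.
Final answer: ['vx', 'jmks', 'haeqh', 'jgsett', 'jbjehzb', 'nhnmmlbq']


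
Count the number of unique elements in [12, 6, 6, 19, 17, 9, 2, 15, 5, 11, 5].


List all unique values:
Distinct values: [2, 5, 6, 9, 11, 12, 15, 17, 19]
Count = 9
Final answer: 9


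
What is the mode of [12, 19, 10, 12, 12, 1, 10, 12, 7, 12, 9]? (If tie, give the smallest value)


Count the frequency of each value:
  1 appears 1 time(s)
  7 appears 1 time(s)
  9 appears 1 time(s)
  10 appears 2 time(s)
  12 appears 5 time(s)
  19 appears 1 time(s)
Maximum frequency is 5.
Only 12 reaches that frequency, so it is the mode.
Final answer: 12


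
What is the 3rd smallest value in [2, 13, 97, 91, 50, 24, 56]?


Sort ascending: [2, 13, 24, 50, 56, 91, 97]
The 3rd element (1-indexed) is at index 2.
Value = 24
Final answer: 24


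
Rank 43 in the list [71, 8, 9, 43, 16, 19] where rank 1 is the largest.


Sort descending: [71, 43, 19, 16, 9, 8]
Find 43 in the sorted list.
43 is at position 2.
Final answer: 2


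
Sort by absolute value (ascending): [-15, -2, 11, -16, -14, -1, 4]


Compute absolute values:
  |-15| = 15
  |-2| = 2
  |11| = 11
  |-16| = 16
  |-14| = 14
  |-1| = 1
  |4| = 4
Absolute values in increasing order: 1 < 2 < 4 < 11 < 14 < 15 < 16
Listing the original numbers in that order gives the answer.
Final answer: [-1, -2, 4, 11, -14, -15, -16]


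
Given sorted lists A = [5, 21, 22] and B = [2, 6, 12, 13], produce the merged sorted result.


List A: [5, 21, 22]
List B: [2, 6, 12, 13]
Repeatedly compare the front elements and take the smaller:
  5 vs 2 -> take 2
  5 vs 6 -> take 5
  21 vs 6 -> take 6
  21 vs 12 -> take 12
  21 vs 13 -> take 13
  B is exhausted; append the rest of A: [21, 22]
Final answer: [2, 5, 6, 12, 13, 21, 22]


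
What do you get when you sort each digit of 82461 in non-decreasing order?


The number 82461 has digits: 8, 2, 4, 6, 1
Sorted: 1, 2, 4, 6, 8
Joining the sorted digits gives the result.
Final answer: 12468


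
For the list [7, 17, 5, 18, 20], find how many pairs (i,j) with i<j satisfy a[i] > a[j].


For each element, count the later elements that are smaller than it:
  7 (index 0): smaller elements after it = [5] -> 1
  17 (index 1): smaller elements after it = [5] -> 1
  5 (index 2): smaller elements after it = [] -> 0
  18 (index 3): smaller elements after it = [] -> 0
Total inversions = 1 + 1 + 0 + 0 = 2
Final answer: 2


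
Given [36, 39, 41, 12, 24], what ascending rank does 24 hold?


Sort ascending: [12, 24, 36, 39, 41]
Find 24 in the sorted list.
24 is at position 2 (1-indexed).
Final answer: 2


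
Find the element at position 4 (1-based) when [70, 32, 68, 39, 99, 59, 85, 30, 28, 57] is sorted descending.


Sort descending: [99, 85, 70, 68, 59, 57, 39, 32, 30, 28]
The 4th element (1-indexed) is at index 3.
Value = 68
Final answer: 68


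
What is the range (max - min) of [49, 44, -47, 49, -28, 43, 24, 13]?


Maximum value: 49
Minimum value: -47
Range = 49 - (-47) = 96
Final answer: 96


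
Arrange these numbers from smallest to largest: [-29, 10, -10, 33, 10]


Original list: [-29, 10, -10, 33, 10]
Repeatedly take the smallest remaining element:
  Remaining [-29, 10, -10, 33, 10] -> smallest is -29
  Remaining [10, -10, 33, 10] -> smallest is -10
  Remaining [10, 33, 10] -> smallest is 10
  Remaining [33, 10] -> smallest is 10
  Remaining [33] -> smallest is 33
Collecting the picks in order gives the sorted list.
Final answer: [-29, -10, 10, 10, 33]


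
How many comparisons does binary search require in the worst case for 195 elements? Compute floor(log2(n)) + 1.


Binary search halves the search space each step.
Maximum comparisons = floor(log2(195)) + 1
log2(195) = 7.6073
floor(log2(195)) = 7, so 7 + 1 = 8
Final answer: 8


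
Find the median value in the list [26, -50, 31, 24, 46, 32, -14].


First, sort the list: [-50, -14, 24, 26, 31, 32, 46]
The list has 7 elements (odd count).
The middle index is 3 (0-based), and the element there is 26.
Final answer: 26


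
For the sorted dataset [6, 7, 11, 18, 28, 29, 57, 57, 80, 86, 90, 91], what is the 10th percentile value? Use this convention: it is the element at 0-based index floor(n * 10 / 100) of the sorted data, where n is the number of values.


The dataset has n = 12 elements.
Index = floor(12 * 10 / 100) = floor(120 / 100) = floor(1.2) = 1
Counting from index 0 in the sorted data, the element at index 1 is 7.
Final answer: 7


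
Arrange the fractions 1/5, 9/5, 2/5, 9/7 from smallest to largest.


Convert to decimal for comparison:
  1/5 = 0.2
  9/5 = 1.8
  2/5 = 0.4
  9/7 = 1.2857
Decimals in increasing order: 0.2 < 0.4 < 1.2857 < 1.8
Writing each back as its fraction gives the sorted order.
Final answer: 1/5, 2/5, 9/7, 9/5


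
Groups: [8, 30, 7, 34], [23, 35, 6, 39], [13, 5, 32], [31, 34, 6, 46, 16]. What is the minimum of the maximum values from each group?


Find max of each group:
  Group 1: [8, 30, 7, 34] -> max = 34
  Group 2: [23, 35, 6, 39] -> max = 39
  Group 3: [13, 5, 32] -> max = 32
  Group 4: [31, 34, 6, 46, 16] -> max = 46
Maxes: [34, 39, 32, 46]
Minimum of maxes = 32
Final answer: 32


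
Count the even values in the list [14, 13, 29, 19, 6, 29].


Check each element:
  14 is even
  13 is odd
  29 is odd
  19 is odd
  6 is even
  29 is odd
Evens: [14, 6]
Count of evens = 2
Final answer: 2


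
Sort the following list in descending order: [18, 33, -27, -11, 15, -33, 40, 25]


Original list: [18, 33, -27, -11, 15, -33, 40, 25]
Repeatedly take the largest remaining element:
  Remaining [18, 33, -27, -11, 15, -33, 40, 25] -> largest is 40
  Remaining [18, 33, -27, -11, 15, -33, 25] -> largest is 33
  Remaining [18, -27, -11, 15, -33, 25] -> largest is 25
  Remaining [18, -27, -11, 15, -33] -> largest is 18
  Remaining [-27, -11, 15, -33] -> largest is 15
  Remaining [-27, -11, -33] -> largest is -11
  Remaining [-27, -33] -> largest is -27
  Remaining [-33] -> largest is -33
Collecting the picks in order gives the descending list.
Final answer: [40, 33, 25, 18, 15, -11, -27, -33]


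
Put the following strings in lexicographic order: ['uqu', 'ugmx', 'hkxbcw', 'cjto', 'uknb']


Compare strings character by character (the first differing letter decides):
  'cjto' < 'hkxbcw' since 'c' < 'h' at position 1
  'hkxbcw' < 'ugmx' since 'h' < 'u' at position 1
  'ugmx' < 'uknb' since 'g' < 'k' at position 2
  'uknb' < 'uqu' since 'k' < 'q' at position 2
Chaining these comparisons gives the alphabetical order.
Final answer: ['cjto', 'hkxbcw', 'ugmx', 'uknb', 'uqu']


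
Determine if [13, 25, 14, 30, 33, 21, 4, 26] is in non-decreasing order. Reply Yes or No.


Check consecutive pairs:
  13 <= 25? True
  25 <= 14? False
  14 <= 30? True
  30 <= 33? True
  33 <= 21? False
  21 <= 4? False
  4 <= 26? True
3 consecutive pair(s) are out of order, so the list is not sorted.
Final answer: No


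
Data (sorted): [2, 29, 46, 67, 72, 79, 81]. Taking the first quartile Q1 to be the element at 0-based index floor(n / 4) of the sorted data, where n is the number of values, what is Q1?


The list has n = 7 elements.
Q1 index = floor(7 / 4) = floor(1.75) = 1
Counting from index 0 in the sorted data, the element at index 1 is 29.
Final answer: 29


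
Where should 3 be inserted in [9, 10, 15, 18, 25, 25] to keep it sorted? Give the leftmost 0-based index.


List is sorted: [9, 10, 15, 18, 25, 25]
We need the leftmost position where 3 can be inserted, i.e. the first index whose element is >= 3 (or the end of the list if none is).
Binary search with low=0, high=6 (0-based indices):
  low=0, high=6, mid=3: a[3]=18 >= 3, so high = 3
  low=0, high=3, mid=1: a[1]=10 >= 3, so high = 1
  low=0, high=1, mid=0: a[0]=9 >= 3, so high = 0
Now low = high = 0, so the insertion index is 0.
Final answer: 0


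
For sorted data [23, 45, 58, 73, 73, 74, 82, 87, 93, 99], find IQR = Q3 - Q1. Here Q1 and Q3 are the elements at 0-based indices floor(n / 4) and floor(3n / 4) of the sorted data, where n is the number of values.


The data has n = 10 elements.
Q1 index = floor(10 / 4) = floor(2.5) = 2; Q3 index = floor(3 * 10 / 4) = floor(7.5) = 7
Q1 = element at index 2 = 58
Q3 = element at index 7 = 87
IQR = 87 - 58 = 29
Final answer: 29


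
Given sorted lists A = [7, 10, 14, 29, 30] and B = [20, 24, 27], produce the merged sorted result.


List A: [7, 10, 14, 29, 30]
List B: [20, 24, 27]
Repeatedly compare the front elements and take the smaller:
  7 vs 20 -> take 7
  10 vs 20 -> take 10
  14 vs 20 -> take 14
  29 vs 20 -> take 20
  29 vs 24 -> take 24
  29 vs 27 -> take 27
  B is exhausted; append the rest of A: [29, 30]
Final answer: [7, 10, 14, 20, 24, 27, 29, 30]


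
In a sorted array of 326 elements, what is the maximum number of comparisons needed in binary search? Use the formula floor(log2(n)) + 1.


Binary search halves the search space each step.
Maximum comparisons = floor(log2(326)) + 1
log2(326) = 8.3487
floor(log2(326)) = 8, so 8 + 1 = 9
Final answer: 9


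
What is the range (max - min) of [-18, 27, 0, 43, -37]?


Maximum value: 43
Minimum value: -37
Range = 43 - (-37) = 80
Final answer: 80


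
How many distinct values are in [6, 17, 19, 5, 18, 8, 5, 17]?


List all unique values:
Distinct values: [5, 6, 8, 17, 18, 19]
Count = 6
Final answer: 6


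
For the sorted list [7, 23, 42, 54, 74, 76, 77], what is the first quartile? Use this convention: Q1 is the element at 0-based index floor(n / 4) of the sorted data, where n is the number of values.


The list has n = 7 elements.
Q1 index = floor(7 / 4) = floor(1.75) = 1
Counting from index 0 in the sorted data, the element at index 1 is 23.
Final answer: 23


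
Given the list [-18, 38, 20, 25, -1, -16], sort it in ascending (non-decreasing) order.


Original list: [-18, 38, 20, 25, -1, -16]
Repeatedly take the smallest remaining element:
  Remaining [-18, 38, 20, 25, -1, -16] -> smallest is -18
  Remaining [38, 20, 25, -1, -16] -> smallest is -16
  Remaining [38, 20, 25, -1] -> smallest is -1
  Remaining [38, 20, 25] -> smallest is 20
  Remaining [38, 25] -> smallest is 25
  Remaining [38] -> smallest is 38
Collecting the picks in order gives the sorted list.
Final answer: [-18, -16, -1, 20, 25, 38]


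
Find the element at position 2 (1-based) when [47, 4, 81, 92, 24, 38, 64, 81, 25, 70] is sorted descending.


Sort descending: [92, 81, 81, 70, 64, 47, 38, 25, 24, 4]
The 2nd element (1-indexed) is at index 1.
Value = 81
Final answer: 81


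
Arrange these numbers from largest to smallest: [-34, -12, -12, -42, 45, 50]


Original list: [-34, -12, -12, -42, 45, 50]
Repeatedly take the largest remaining element:
  Remaining [-34, -12, -12, -42, 45, 50] -> largest is 50
  Remaining [-34, -12, -12, -42, 45] -> largest is 45
  Remaining [-34, -12, -12, -42] -> largest is -12
  Remaining [-34, -12, -42] -> largest is -12
  Remaining [-34, -42] -> largest is -34
  Remaining [-42] -> largest is -42
Collecting the picks in order gives the descending list.
Final answer: [50, 45, -12, -12, -34, -42]


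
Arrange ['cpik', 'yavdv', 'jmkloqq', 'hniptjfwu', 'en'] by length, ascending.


Compute lengths:
  'cpik' has length 4
  'yavdv' has length 5
  'jmkloqq' has length 7
  'hniptjfwu' has length 9
  'en' has length 2
Lengths in increasing order: 2 < 4 < 5 < 7 < 9
Listing the words in that order gives the answer.
Final answer: ['en', 'cpik', 'yavdv', 'jmkloqq', 'hniptjfwu']


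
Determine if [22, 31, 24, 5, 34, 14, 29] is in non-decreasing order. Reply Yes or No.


Check consecutive pairs:
  22 <= 31? True
  31 <= 24? False
  24 <= 5? False
  5 <= 34? True
  34 <= 14? False
  14 <= 29? True
3 consecutive pair(s) are out of order, so the list is not sorted.
Final answer: No


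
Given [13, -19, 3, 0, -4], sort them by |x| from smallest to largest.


Compute absolute values:
  |13| = 13
  |-19| = 19
  |3| = 3
  |0| = 0
  |-4| = 4
Absolute values in increasing order: 0 < 3 < 4 < 13 < 19
Listing the original numbers in that order gives the answer.
Final answer: [0, 3, -4, 13, -19]


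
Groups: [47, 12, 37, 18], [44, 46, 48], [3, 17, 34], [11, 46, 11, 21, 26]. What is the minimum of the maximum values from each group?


Find max of each group:
  Group 1: [47, 12, 37, 18] -> max = 47
  Group 2: [44, 46, 48] -> max = 48
  Group 3: [3, 17, 34] -> max = 34
  Group 4: [11, 46, 11, 21, 26] -> max = 46
Maxes: [47, 48, 34, 46]
Minimum of maxes = 34
Final answer: 34


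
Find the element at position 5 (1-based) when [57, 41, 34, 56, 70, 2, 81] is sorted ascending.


Sort ascending: [2, 34, 41, 56, 57, 70, 81]
The 5th element (1-indexed) is at index 4.
Value = 57
Final answer: 57


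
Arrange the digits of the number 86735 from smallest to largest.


The number 86735 has digits: 8, 6, 7, 3, 5
Sorted: 3, 5, 6, 7, 8
Joining the sorted digits gives the result.
Final answer: 35678


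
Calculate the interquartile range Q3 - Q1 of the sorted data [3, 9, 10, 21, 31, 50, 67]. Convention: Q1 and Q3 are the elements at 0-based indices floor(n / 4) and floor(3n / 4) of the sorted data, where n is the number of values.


The data has n = 7 elements.
Q1 index = floor(7 / 4) = floor(1.75) = 1; Q3 index = floor(3 * 7 / 4) = floor(5.25) = 5
Q1 = element at index 1 = 9
Q3 = element at index 5 = 50
IQR = 50 - 9 = 41
Final answer: 41


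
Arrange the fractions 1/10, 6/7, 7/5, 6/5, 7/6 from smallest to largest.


Convert to decimal for comparison:
  1/10 = 0.1
  6/7 = 0.8571
  7/5 = 1.4
  6/5 = 1.2
  7/6 = 1.1667
Decimals in increasing order: 0.1 < 0.8571 < 1.1667 < 1.2 < 1.4
Writing each back as its fraction gives the sorted order.
Final answer: 1/10, 6/7, 7/6, 6/5, 7/5


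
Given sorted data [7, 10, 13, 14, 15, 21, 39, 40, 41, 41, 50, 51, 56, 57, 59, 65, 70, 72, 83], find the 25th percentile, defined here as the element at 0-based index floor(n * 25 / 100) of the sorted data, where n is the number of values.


The dataset has n = 19 elements.
Index = floor(19 * 25 / 100) = floor(475 / 100) = floor(4.75) = 4
Counting from index 0 in the sorted data, the element at index 4 is 15.
Final answer: 15


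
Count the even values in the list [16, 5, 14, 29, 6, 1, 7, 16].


Check each element:
  16 is even
  5 is odd
  14 is even
  29 is odd
  6 is even
  1 is odd
  7 is odd
  16 is even
Evens: [16, 14, 6, 16]
Count of evens = 4
Final answer: 4


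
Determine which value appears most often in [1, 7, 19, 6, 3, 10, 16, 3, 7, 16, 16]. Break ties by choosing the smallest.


Count the frequency of each value:
  1 appears 1 time(s)
  3 appears 2 time(s)
  6 appears 1 time(s)
  7 appears 2 time(s)
  10 appears 1 time(s)
  16 appears 3 time(s)
  19 appears 1 time(s)
Maximum frequency is 3.
Only 16 reaches that frequency, so it is the mode.
Final answer: 16


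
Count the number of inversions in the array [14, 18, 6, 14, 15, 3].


For each element, count the later elements that are smaller than it:
  14 (index 0): smaller elements after it = [6, 3] -> 2
  18 (index 1): smaller elements after it = [6, 14, 15, 3] -> 4
  6 (index 2): smaller elements after it = [3] -> 1
  14 (index 3): smaller elements after it = [3] -> 1
  15 (index 4): smaller elements after it = [3] -> 1
Total inversions = 2 + 4 + 1 + 1 + 1 = 9
Final answer: 9


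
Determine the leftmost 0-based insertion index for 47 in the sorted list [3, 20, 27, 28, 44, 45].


List is sorted: [3, 20, 27, 28, 44, 45]
We need the leftmost position where 47 can be inserted, i.e. the first index whose element is >= 47 (or the end of the list if none is).
Binary search with low=0, high=6 (0-based indices):
  low=0, high=6, mid=3: a[3]=28 < 47, so low = 4
  low=4, high=6, mid=5: a[5]=45 < 47, so low = 6
Now low = high = 6, so the insertion index is 6.
Final answer: 6


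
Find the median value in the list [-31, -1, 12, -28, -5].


First, sort the list: [-31, -28, -5, -1, 12]
The list has 5 elements (odd count).
The middle index is 2 (0-based), and the element there is -5.
Final answer: -5


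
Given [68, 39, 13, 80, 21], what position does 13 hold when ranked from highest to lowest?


Sort descending: [80, 68, 39, 21, 13]
Find 13 in the sorted list.
13 is at position 5.
Final answer: 5


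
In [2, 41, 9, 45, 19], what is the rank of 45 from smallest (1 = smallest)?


Sort ascending: [2, 9, 19, 41, 45]
Find 45 in the sorted list.
45 is at position 5 (1-indexed).
Final answer: 5


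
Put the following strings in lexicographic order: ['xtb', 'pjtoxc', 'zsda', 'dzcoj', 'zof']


Compare strings character by character (the first differing letter decides):
  'dzcoj' < 'pjtoxc' since 'd' < 'p' at position 1
  'pjtoxc' < 'xtb' since 'p' < 'x' at position 1
  'xtb' < 'zof' since 'x' < 'z' at position 1
  'zof' < 'zsda' since 'o' < 's' at position 2
Chaining these comparisons gives the alphabetical order.
Final answer: ['dzcoj', 'pjtoxc', 'xtb', 'zof', 'zsda']


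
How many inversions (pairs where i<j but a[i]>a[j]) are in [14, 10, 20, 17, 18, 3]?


For each element, count the later elements that are smaller than it:
  14 (index 0): smaller elements after it = [10, 3] -> 2
  10 (index 1): smaller elements after it = [3] -> 1
  20 (index 2): smaller elements after it = [17, 18, 3] -> 3
  17 (index 3): smaller elements after it = [3] -> 1
  18 (index 4): smaller elements after it = [3] -> 1
Total inversions = 2 + 1 + 3 + 1 + 1 = 8
Final answer: 8


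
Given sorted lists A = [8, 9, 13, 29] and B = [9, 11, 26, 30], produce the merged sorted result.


List A: [8, 9, 13, 29]
List B: [9, 11, 26, 30]
Repeatedly compare the front elements and take the smaller:
  8 vs 9 -> take 8
  9 vs 9 -> take 9
  13 vs 9 -> take 9
  13 vs 11 -> take 11
  13 vs 26 -> take 13
  29 vs 26 -> take 26
  29 vs 30 -> take 29
  A is exhausted; append the rest of B: [30]
Final answer: [8, 9, 9, 11, 13, 26, 29, 30]


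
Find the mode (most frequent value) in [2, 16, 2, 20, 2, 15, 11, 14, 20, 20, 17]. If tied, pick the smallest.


Count the frequency of each value:
  2 appears 3 time(s)
  11 appears 1 time(s)
  14 appears 1 time(s)
  15 appears 1 time(s)
  16 appears 1 time(s)
  17 appears 1 time(s)
  20 appears 3 time(s)
Maximum frequency is 3.
Values reaching that frequency: [2, 20]; the smallest is 2.
Final answer: 2


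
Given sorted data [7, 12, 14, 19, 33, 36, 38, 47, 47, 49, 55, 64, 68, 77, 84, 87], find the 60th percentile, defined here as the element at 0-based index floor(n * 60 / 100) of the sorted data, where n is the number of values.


The dataset has n = 16 elements.
Index = floor(16 * 60 / 100) = floor(960 / 100) = floor(9.6) = 9
Counting from index 0 in the sorted data, the element at index 9 is 49.
Final answer: 49


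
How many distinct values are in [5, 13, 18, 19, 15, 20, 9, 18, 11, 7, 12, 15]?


List all unique values:
Distinct values: [5, 7, 9, 11, 12, 13, 15, 18, 19, 20]
Count = 10
Final answer: 10


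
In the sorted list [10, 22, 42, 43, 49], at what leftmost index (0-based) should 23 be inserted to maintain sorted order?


List is sorted: [10, 22, 42, 43, 49]
We need the leftmost position where 23 can be inserted, i.e. the first index whose element is >= 23 (or the end of the list if none is).
Binary search with low=0, high=5 (0-based indices):
  low=0, high=5, mid=2: a[2]=42 >= 23, so high = 2
  low=0, high=2, mid=1: a[1]=22 < 23, so low = 2
Now low = high = 2, so the insertion index is 2.
Final answer: 2


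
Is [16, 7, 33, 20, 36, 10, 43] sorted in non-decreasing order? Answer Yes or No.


Check consecutive pairs:
  16 <= 7? False
  7 <= 33? True
  33 <= 20? False
  20 <= 36? True
  36 <= 10? False
  10 <= 43? True
3 consecutive pair(s) are out of order, so the list is not sorted.
Final answer: No


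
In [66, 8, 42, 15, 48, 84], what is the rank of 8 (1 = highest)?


Sort descending: [84, 66, 48, 42, 15, 8]
Find 8 in the sorted list.
8 is at position 6.
Final answer: 6


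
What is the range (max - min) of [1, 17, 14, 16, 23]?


Maximum value: 23
Minimum value: 1
Range = 23 - 1 = 22
Final answer: 22


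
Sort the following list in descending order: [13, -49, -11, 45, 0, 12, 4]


Original list: [13, -49, -11, 45, 0, 12, 4]
Repeatedly take the largest remaining element:
  Remaining [13, -49, -11, 45, 0, 12, 4] -> largest is 45
  Remaining [13, -49, -11, 0, 12, 4] -> largest is 13
  Remaining [-49, -11, 0, 12, 4] -> largest is 12
  Remaining [-49, -11, 0, 4] -> largest is 4
  Remaining [-49, -11, 0] -> largest is 0
  Remaining [-49, -11] -> largest is -11
  Remaining [-49] -> largest is -49
Collecting the picks in order gives the descending list.
Final answer: [45, 13, 12, 4, 0, -11, -49]


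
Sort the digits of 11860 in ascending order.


The number 11860 has digits: 1, 1, 8, 6, 0
Sorted: 0, 1, 1, 6, 8
Joining the sorted digits gives the result.
Final answer: 01168


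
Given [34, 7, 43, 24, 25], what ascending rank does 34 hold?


Sort ascending: [7, 24, 25, 34, 43]
Find 34 in the sorted list.
34 is at position 4 (1-indexed).
Final answer: 4


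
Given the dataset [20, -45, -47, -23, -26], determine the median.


First, sort the list: [-47, -45, -26, -23, 20]
The list has 5 elements (odd count).
The middle index is 2 (0-based), and the element there is -26.
Final answer: -26


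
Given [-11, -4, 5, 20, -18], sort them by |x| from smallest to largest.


Compute absolute values:
  |-11| = 11
  |-4| = 4
  |5| = 5
  |20| = 20
  |-18| = 18
Absolute values in increasing order: 4 < 5 < 11 < 18 < 20
Listing the original numbers in that order gives the answer.
Final answer: [-4, 5, -11, -18, 20]


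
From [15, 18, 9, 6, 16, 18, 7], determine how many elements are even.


Check each element:
  15 is odd
  18 is even
  9 is odd
  6 is even
  16 is even
  18 is even
  7 is odd
Evens: [18, 6, 16, 18]
Count of evens = 4
Final answer: 4


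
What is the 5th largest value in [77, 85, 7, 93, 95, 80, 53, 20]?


Sort descending: [95, 93, 85, 80, 77, 53, 20, 7]
The 5th element (1-indexed) is at index 4.
Value = 77
Final answer: 77


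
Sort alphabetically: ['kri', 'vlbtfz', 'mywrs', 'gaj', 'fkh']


Compare strings character by character (the first differing letter decides):
  'fkh' < 'gaj' since 'f' < 'g' at position 1
  'gaj' < 'kri' since 'g' < 'k' at position 1
  'kri' < 'mywrs' since 'k' < 'm' at position 1
  'mywrs' < 'vlbtfz' since 'm' < 'v' at position 1
Chaining these comparisons gives the alphabetical order.
Final answer: ['fkh', 'gaj', 'kri', 'mywrs', 'vlbtfz']


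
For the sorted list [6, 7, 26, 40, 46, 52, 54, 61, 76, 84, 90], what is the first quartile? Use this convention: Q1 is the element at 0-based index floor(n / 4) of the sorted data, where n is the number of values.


The list has n = 11 elements.
Q1 index = floor(11 / 4) = floor(2.75) = 2
Counting from index 0 in the sorted data, the element at index 2 is 26.
Final answer: 26


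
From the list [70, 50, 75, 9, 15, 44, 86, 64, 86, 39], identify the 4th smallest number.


Sort ascending: [9, 15, 39, 44, 50, 64, 70, 75, 86, 86]
The 4th element (1-indexed) is at index 3.
Value = 44
Final answer: 44


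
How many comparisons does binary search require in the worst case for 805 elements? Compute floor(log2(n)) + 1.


Binary search halves the search space each step.
Maximum comparisons = floor(log2(805)) + 1
log2(805) = 9.6528
floor(log2(805)) = 9, so 9 + 1 = 10
Final answer: 10


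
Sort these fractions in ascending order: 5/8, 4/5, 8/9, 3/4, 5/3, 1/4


Convert to decimal for comparison:
  5/8 = 0.625
  4/5 = 0.8
  8/9 = 0.8889
  3/4 = 0.75
  5/3 = 1.6667
  1/4 = 0.25
Decimals in increasing order: 0.25 < 0.625 < 0.75 < 0.8 < 0.8889 < 1.6667
Writing each back as its fraction gives the sorted order.
Final answer: 1/4, 5/8, 3/4, 4/5, 8/9, 5/3


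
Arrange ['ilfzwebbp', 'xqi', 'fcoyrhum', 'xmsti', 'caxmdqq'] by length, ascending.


Compute lengths:
  'ilfzwebbp' has length 9
  'xqi' has length 3
  'fcoyrhum' has length 8
  'xmsti' has length 5
  'caxmdqq' has length 7
Lengths in increasing order: 3 < 5 < 7 < 8 < 9
Listing the words in that order gives the answer.
Final answer: ['xqi', 'xmsti', 'caxmdqq', 'fcoyrhum', 'ilfzwebbp']


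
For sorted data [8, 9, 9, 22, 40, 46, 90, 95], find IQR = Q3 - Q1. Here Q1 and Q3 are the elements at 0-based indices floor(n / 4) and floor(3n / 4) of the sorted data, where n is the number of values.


The data has n = 8 elements.
Q1 index = floor(8 / 4) = floor(2) = 2; Q3 index = floor(3 * 8 / 4) = floor(6) = 6
Q1 = element at index 2 = 9
Q3 = element at index 6 = 90
IQR = 90 - 9 = 81
Final answer: 81


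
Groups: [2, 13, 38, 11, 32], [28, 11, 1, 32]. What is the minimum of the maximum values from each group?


Find max of each group:
  Group 1: [2, 13, 38, 11, 32] -> max = 38
  Group 2: [28, 11, 1, 32] -> max = 32
Maxes: [38, 32]
Minimum of maxes = 32
Final answer: 32


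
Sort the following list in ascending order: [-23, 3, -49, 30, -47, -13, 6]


Original list: [-23, 3, -49, 30, -47, -13, 6]
Repeatedly take the smallest remaining element:
  Remaining [-23, 3, -49, 30, -47, -13, 6] -> smallest is -49
  Remaining [-23, 3, 30, -47, -13, 6] -> smallest is -47
  Remaining [-23, 3, 30, -13, 6] -> smallest is -23
  Remaining [3, 30, -13, 6] -> smallest is -13
  Remaining [3, 30, 6] -> smallest is 3
  Remaining [30, 6] -> smallest is 6
  Remaining [30] -> smallest is 30
Collecting the picks in order gives the sorted list.
Final answer: [-49, -47, -23, -13, 3, 6, 30]
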